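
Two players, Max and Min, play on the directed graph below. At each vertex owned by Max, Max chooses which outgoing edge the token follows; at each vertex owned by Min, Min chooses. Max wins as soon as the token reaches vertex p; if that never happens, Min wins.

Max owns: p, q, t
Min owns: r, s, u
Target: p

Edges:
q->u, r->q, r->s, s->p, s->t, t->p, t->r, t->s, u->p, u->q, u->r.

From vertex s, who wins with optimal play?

A0 = {p}
A1: add {t} — t (Max) has t→p.
A2: add {s} — s (Min): all of {p, t} already in.
A3 = A2; e.g. q (Max) has no edge into A2. Fixed point.
s ∈ A2, so Max can force the target.

Max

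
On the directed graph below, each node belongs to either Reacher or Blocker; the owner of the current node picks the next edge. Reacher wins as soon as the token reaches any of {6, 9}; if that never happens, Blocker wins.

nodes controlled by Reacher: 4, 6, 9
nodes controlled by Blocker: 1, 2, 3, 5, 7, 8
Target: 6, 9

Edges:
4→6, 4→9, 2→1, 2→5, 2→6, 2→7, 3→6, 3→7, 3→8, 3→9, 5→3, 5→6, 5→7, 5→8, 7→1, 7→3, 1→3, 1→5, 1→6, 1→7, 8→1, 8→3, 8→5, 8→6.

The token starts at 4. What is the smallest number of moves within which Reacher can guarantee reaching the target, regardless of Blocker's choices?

A0 = {6, 9}
A1: add {4} — 4 (Reacher) has 4→6.
A2 = A1; e.g. 1 (Blocker) can still go to 3. Fixed point.
4 enters the attractor at level 1, so Reacher can force the target in 1 move from there.

1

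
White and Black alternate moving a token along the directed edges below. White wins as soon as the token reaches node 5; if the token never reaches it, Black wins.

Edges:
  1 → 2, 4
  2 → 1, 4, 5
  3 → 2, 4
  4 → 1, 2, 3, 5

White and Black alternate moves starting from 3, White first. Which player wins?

Black

Track states (vertex, player-to-move).
A0 = {(5,White), (5,Black)}
A1: add {(2,White), (4,White)}.
A2: add {(1,Black), (3,Black)}.
A3 = A2; e.g. (1,White) stays out. (3,White) never enters ⇒ Black avoids the target.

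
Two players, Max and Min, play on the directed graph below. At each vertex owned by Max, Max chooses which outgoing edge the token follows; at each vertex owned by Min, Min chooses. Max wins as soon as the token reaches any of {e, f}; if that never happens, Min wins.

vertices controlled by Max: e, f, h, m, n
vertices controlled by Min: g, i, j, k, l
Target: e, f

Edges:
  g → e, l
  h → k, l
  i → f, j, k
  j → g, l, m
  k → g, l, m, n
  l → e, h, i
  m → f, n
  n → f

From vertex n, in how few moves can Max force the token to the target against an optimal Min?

A0 = {e, f}
A1: add {m, n} — m (Max) has m→f; n (Max) has n→f.
A2 = A1; e.g. g (Min) can still go to l. Fixed point.
n enters the attractor at level 1, so Max can force the target in 1 move from there.

1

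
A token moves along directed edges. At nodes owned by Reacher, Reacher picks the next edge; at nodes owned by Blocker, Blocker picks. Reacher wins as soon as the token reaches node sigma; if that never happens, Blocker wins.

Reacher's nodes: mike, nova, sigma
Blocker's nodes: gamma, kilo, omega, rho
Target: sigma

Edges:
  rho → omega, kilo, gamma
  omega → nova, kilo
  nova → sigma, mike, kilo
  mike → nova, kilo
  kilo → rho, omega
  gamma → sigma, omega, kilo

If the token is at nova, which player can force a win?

A0 = {sigma}
A1: add {nova} — nova (Reacher) has nova→sigma.
nova ∈ A1, so Reacher can force the target.

Reacher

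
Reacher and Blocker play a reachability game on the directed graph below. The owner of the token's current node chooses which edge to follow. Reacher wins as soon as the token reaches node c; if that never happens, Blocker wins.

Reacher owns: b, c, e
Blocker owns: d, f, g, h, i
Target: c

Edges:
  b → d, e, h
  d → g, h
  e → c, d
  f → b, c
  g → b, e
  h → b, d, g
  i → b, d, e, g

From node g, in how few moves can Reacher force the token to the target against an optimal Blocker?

3

A0 = {c}
A1: add {e} — e (Reacher) has e→c.
A2: add {b} — b (Reacher) has b→e.
A3: add {f, g} — f (Blocker): all of {b, c} already in; g (Blocker): all of {b, e} already in.
A4 = A3; e.g. d (Blocker) can still go to h. Fixed point.
g enters the attractor at level 3, so Reacher can force the target in 3 moves from there.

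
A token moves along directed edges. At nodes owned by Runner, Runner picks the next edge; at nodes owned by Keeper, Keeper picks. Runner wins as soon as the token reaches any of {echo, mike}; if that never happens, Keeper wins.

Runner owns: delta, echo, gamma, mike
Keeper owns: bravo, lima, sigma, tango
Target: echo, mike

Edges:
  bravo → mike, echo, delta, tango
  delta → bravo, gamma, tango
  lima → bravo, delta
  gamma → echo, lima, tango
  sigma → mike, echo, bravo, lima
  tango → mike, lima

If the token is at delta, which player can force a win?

A0 = {echo, mike}
A1: add {gamma} — gamma (Runner) has gamma→echo.
A2: add {delta} — delta (Runner) has delta→gamma.
A3 = A2; e.g. bravo (Keeper) can still go to tango. Fixed point.
delta ∈ A2, so Runner can force the target.

Runner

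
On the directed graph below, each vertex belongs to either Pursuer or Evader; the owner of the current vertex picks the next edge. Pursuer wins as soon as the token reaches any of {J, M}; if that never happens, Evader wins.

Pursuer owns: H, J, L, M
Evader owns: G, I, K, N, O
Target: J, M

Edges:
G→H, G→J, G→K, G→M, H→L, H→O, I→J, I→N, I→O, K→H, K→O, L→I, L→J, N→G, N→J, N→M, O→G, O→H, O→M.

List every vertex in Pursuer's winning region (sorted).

H, J, L, M

A0 = {J, M}
A1: add {L} — L (Pursuer) has L→J.
A2: add {H} — H (Pursuer) has H→L.
A3 = A2; e.g. G (Evader) can still go to K. Fixed point.
Pursuer's winning region = {H, J, L, M}.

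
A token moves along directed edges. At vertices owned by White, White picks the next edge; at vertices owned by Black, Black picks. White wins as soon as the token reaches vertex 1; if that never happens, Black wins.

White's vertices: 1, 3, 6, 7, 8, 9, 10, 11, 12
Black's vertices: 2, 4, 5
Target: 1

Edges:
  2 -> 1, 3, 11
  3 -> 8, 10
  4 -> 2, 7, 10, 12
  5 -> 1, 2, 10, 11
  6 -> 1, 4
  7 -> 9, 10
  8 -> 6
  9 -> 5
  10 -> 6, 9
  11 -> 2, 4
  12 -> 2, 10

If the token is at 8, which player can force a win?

A0 = {1}
A1: add {6} — 6 (White) has 6→1.
A2: add {8, 10} — 8 (White) has 8→6; 10 (White) has 10→6.
8 ∈ A2, so White can force the target.

White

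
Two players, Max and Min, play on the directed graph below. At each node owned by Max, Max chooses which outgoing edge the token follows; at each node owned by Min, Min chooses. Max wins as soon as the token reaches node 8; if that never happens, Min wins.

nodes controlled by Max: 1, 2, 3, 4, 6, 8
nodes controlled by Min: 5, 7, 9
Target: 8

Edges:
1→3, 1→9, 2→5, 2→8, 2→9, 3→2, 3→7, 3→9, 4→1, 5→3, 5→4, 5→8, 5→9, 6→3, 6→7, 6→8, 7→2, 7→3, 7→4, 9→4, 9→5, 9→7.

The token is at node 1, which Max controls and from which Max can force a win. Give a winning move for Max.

3

A0 = {8}
A1: add {2, 6} — 2 (Max) has 2→8; 6 (Max) has 6→8.
A2: add {3} — 3 (Max) has 3→2.
A3: add {1} — 1 (Max) has 1→3.
A4: add {4} — 4 (Max) has 4→1.
A5: add {7} — 7 (Min): all of {2, 3, 4} already in.
A6 = A5; e.g. 5 (Min) can still go to 9. Fixed point.
From 1, successor 3 is in the attractor (rank 2); the other successor 9 is not.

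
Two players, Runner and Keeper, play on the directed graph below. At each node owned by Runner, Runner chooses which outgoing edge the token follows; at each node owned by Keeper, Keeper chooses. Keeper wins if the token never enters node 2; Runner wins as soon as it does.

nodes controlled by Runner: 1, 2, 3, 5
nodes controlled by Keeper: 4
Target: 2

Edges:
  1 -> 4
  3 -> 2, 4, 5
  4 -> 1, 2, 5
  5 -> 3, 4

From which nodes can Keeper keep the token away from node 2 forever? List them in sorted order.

A0 = {2}
A1: add {3} — 3 (Runner) has 3→2.
A2: add {5} — 5 (Runner) has 5→3.
A3 = A2; e.g. 1 (Runner) has no edge into A2. Fixed point.
Runner's attractor = {2, 3, 5}; Keeper avoids the target exactly from the complement.

1, 4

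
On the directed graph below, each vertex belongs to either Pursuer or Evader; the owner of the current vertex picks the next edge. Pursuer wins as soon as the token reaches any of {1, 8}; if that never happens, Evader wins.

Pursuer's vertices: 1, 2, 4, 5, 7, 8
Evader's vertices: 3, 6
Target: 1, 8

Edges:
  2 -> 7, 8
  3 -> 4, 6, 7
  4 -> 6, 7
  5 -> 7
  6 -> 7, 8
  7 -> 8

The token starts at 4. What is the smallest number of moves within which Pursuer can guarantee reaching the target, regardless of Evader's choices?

A0 = {1, 8}
A1: add {2, 7} — 2 (Pursuer) has 2→8; 7 (Pursuer) has 7→8.
A2: add {4, 5, 6} — 4 (Pursuer) has 4→7; 5 (Pursuer) has 5→7; 6 (Evader): all of {7, 8} already in.
4 enters the attractor at level 2, so Pursuer can force the target in 2 moves from there.

2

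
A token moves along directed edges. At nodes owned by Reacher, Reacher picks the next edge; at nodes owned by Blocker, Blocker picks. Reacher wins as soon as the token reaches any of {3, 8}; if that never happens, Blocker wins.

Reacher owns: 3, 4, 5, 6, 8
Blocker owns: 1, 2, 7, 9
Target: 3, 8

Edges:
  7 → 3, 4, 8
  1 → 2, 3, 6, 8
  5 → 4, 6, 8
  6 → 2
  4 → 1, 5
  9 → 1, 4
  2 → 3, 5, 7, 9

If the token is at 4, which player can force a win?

A0 = {3, 8}
A1: add {5} — 5 (Reacher) has 5→8.
A2: add {4} — 4 (Reacher) has 4→5.
4 ∈ A2, so Reacher can force the target.

Reacher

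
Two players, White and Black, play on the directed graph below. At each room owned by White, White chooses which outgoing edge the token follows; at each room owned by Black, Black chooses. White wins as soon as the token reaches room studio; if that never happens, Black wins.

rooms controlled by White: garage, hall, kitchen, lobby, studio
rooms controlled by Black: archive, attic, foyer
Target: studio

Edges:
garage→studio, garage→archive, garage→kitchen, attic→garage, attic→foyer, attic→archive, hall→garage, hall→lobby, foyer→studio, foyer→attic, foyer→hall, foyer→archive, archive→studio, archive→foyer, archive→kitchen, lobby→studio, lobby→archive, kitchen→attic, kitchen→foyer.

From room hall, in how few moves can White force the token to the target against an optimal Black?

2

A0 = {studio}
A1: add {garage, lobby} — garage (White) has garage→studio; lobby (White) has lobby→studio.
A2: add {hall} — hall (White) has hall→garage.
A3 = A2; e.g. attic (Black) can still go to foyer. Fixed point.
hall enters the attractor at level 2, so White can force the target in 2 moves from there.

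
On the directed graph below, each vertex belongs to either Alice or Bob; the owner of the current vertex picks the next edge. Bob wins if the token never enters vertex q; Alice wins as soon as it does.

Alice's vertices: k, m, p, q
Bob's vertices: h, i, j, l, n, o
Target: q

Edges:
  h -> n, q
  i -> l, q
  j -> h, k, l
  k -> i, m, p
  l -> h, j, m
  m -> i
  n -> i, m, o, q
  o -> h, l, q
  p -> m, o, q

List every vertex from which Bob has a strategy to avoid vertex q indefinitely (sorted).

A0 = {q}
A1: add {p} — p (Alice) has p→q.
A2: add {k} — k (Alice) has k→p.
A3 = A2; e.g. h (Bob) can still go to n. Fixed point.
Alice's attractor = {k, p, q}; Bob avoids the target exactly from the complement.

h, i, j, l, m, n, o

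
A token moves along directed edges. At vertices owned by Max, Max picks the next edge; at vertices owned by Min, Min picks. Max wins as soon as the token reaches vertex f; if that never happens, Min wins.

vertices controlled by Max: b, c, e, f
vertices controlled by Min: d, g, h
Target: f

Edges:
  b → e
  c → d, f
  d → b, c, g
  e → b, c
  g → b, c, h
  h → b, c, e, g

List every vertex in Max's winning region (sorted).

A0 = {f}
A1: add {c} — c (Max) has c→f.
A2: add {e} — e (Max) has e→c.
A3: add {b} — b (Max) has b→e.
A4 = A3; e.g. d (Min) can still go to g. Fixed point.
Max's winning region = {b, c, e, f}.

b, c, e, f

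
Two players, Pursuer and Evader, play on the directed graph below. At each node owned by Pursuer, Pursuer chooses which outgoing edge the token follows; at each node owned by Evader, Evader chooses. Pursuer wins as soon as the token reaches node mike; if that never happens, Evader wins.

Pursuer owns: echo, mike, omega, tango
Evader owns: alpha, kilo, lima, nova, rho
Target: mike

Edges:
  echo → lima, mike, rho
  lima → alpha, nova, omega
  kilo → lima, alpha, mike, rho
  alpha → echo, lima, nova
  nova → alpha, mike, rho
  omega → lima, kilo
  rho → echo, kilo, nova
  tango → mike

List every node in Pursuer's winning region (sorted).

echo, mike, tango

A0 = {mike}
A1: add {echo, tango} — echo (Pursuer) has echo→mike; tango (Pursuer) has tango→mike.
A2 = A1; e.g. lima (Evader) can still go to alpha. Fixed point.
Pursuer's winning region = {echo, mike, tango}.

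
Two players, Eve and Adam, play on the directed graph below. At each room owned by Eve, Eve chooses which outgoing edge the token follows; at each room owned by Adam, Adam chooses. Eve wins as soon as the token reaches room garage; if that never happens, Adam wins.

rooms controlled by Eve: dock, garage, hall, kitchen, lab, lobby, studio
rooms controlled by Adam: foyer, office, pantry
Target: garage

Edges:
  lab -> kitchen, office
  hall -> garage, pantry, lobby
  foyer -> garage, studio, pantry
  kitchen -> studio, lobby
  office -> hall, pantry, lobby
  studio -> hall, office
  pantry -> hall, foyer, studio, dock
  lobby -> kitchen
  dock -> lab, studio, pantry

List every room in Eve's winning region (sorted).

A0 = {garage}
A1: add {hall} — hall (Eve) has hall→garage.
A2: add {studio} — studio (Eve) has studio→hall.
A3: add {dock, kitchen} — kitchen (Eve) has kitchen→studio; dock (Eve) has dock→studio.
A4: add {lab, lobby} — lab (Eve) has lab→kitchen; lobby (Eve) has lobby→kitchen.
A5 = A4; e.g. foyer (Adam) can still go to pantry. Fixed point.
Eve's winning region = {dock, garage, hall, kitchen, lab, lobby, studio}.

dock, garage, hall, kitchen, lab, lobby, studio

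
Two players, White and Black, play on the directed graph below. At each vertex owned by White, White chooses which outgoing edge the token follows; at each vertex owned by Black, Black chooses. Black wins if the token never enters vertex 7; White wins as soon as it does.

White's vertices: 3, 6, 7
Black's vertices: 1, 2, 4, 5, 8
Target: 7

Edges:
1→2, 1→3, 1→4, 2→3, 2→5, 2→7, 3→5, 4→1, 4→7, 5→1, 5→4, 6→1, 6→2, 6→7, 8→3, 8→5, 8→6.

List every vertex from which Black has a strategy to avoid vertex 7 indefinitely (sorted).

1, 2, 3, 4, 5, 8

A0 = {7}
A1: add {6} — 6 (White) has 6→7.
A2 = A1; e.g. 1 (Black) can still go to 2. Fixed point.
White's attractor = {6, 7}; Black avoids the target exactly from the complement.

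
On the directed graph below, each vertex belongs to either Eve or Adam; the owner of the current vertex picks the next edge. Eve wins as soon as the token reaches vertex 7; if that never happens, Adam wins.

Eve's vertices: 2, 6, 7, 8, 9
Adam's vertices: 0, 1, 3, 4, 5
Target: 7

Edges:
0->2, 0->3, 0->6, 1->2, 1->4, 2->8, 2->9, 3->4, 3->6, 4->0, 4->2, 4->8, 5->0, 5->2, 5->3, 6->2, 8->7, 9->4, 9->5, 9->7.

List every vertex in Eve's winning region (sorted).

2, 6, 7, 8, 9

A0 = {7}
A1: add {8, 9} — 8 (Eve) has 8→7; 9 (Eve) has 9→7.
A2: add {2} — 2 (Eve) has 2→8.
A3: add {6} — 6 (Eve) has 6→2.
A4 = A3; e.g. 0 (Adam) can still go to 3. Fixed point.
Eve's winning region = {2, 6, 7, 8, 9}.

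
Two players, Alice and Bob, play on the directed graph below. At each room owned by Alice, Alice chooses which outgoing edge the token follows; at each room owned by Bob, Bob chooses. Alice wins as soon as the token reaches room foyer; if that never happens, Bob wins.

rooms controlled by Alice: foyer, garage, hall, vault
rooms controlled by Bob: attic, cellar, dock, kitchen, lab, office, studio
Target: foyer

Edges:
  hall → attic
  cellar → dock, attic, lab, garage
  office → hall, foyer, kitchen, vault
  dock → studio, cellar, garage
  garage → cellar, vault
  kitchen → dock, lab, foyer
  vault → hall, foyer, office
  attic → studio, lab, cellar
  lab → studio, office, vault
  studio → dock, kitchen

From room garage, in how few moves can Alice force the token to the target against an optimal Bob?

2

A0 = {foyer}
A1: add {vault} — vault (Alice) has vault→foyer.
A2: add {garage} — garage (Alice) has garage→vault.
A3 = A2; e.g. studio (Bob) can still go to dock. Fixed point.
garage enters the attractor at level 2, so Alice can force the target in 2 moves from there.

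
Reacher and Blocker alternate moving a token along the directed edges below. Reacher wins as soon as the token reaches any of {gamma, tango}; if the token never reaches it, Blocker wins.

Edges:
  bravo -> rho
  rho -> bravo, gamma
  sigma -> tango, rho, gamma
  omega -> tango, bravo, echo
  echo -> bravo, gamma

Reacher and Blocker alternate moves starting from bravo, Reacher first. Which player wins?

Track states (vertex, player-to-move).
A0 = {(tango,Reacher), (tango,Blocker), (gamma,Reacher), (gamma,Blocker)}
A1: add {(rho,Reacher), (sigma,Reacher), (omega,Reacher), (echo,Reacher)}.
A2: add {(bravo,Blocker), (sigma,Blocker)}.
A3 = A2; e.g. (bravo,Reacher) stays out. (bravo,Reacher) never enters ⇒ Blocker avoids the target.

Blocker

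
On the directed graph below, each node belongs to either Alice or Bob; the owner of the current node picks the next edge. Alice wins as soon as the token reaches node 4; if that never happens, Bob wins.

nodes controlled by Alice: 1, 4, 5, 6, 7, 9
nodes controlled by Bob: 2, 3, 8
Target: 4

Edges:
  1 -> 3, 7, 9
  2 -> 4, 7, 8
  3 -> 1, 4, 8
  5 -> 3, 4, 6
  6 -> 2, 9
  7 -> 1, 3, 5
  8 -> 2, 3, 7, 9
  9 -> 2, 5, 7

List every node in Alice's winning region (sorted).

A0 = {4}
A1: add {5} — 5 (Alice) has 5→4.
A2: add {7, 9} — 7 (Alice) has 7→5; 9 (Alice) has 9→5.
A3: add {1, 6} — 1 (Alice) has 1→7; 6 (Alice) has 6→9.
A4 = A3; e.g. 2 (Bob) can still go to 8. Fixed point.
Alice's winning region = {1, 4, 5, 6, 7, 9}.

1, 4, 5, 6, 7, 9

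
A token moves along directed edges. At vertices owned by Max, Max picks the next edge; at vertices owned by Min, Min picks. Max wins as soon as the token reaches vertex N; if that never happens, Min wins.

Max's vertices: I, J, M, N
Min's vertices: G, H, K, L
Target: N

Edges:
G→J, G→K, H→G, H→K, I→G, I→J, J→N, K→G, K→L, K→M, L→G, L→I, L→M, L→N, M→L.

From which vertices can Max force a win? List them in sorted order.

A0 = {N}
A1: add {J} — J (Max) has J→N.
A2: add {I} — I (Max) has I→J.
A3 = A2; e.g. G (Min) can still go to K. Fixed point.
Max's winning region = {I, J, N}.

I, J, N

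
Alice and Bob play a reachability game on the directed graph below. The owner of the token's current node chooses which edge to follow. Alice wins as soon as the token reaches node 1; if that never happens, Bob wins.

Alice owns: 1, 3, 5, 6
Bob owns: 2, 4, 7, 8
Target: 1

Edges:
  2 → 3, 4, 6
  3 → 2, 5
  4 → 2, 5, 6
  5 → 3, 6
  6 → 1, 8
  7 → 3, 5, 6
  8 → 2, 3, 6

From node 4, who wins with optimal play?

Bob

A0 = {1}
A1: add {6} — 6 (Alice) has 6→1.
A2: add {5} — 5 (Alice) has 5→6.
A3: add {3} — 3 (Alice) has 3→5.
A4: add {7} — 7 (Bob): all of {3, 5, 6} already in.
A5 = A4; e.g. 2 (Bob) can still go to 4. Fixed point.
4 never enters the attractor, so Bob can avoid the target forever.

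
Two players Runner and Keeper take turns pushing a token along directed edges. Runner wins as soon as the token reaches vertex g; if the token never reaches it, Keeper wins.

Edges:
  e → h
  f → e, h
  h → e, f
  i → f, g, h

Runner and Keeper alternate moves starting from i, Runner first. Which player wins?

Runner

Track states (vertex, player-to-move).
A0 = {(g,Runner), (g,Keeper)}
A1: add {(i,Runner)}.
(i,Runner) ∈ A1 ⇒ Runner forces the target.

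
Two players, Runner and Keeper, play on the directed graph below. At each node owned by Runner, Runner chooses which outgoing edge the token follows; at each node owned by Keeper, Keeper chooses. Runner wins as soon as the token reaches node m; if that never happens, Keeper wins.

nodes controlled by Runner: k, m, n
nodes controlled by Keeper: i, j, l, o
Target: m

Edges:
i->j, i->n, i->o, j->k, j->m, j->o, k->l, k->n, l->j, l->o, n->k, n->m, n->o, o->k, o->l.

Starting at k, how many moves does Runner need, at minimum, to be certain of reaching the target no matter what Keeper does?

A0 = {m}
A1: add {n} — n (Runner) has n→m.
A2: add {k} — k (Runner) has k→n.
A3 = A2; e.g. i (Keeper) can still go to j. Fixed point.
k enters the attractor at level 2, so Runner can force the target in 2 moves from there.

2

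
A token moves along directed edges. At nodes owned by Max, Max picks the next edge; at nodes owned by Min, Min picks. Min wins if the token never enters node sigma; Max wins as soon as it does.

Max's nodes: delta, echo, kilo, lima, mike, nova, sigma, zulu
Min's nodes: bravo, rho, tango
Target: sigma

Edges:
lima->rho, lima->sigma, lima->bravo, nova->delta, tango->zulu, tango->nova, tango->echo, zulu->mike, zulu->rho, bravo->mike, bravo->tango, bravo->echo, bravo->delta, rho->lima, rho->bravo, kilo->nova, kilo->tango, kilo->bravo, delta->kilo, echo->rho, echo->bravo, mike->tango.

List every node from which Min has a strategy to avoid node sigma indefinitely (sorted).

A0 = {sigma}
A1: add {lima} — lima (Max) has lima→sigma.
A2 = A1; e.g. zulu (Max) has no edge into A1. Fixed point.
Max's attractor = {lima, sigma}; Min avoids the target exactly from the complement.

bravo, delta, echo, kilo, mike, nova, rho, tango, zulu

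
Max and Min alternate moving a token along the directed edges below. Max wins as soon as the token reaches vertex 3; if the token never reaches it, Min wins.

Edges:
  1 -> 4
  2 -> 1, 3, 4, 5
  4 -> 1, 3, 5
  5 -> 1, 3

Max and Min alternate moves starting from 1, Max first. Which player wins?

Min

Track states (vertex, player-to-move).
A0 = {(3,Max), (3,Min)}
A1: add {(2,Max), (4,Max), (5,Max)}.
A2: add {(1,Min)}.
A3 = A2; e.g. (1,Max) stays out. (1,Max) never enters ⇒ Min avoids the target.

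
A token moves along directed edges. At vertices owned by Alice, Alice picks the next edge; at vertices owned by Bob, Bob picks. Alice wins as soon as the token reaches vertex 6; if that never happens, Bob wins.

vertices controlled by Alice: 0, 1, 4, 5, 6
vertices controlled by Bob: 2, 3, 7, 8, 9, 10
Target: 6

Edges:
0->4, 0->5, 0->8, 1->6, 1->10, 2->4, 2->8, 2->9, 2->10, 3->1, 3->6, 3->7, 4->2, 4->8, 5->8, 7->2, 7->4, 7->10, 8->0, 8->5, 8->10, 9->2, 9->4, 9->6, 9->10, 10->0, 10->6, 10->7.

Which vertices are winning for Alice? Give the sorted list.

1, 6

A0 = {6}
A1: add {1} — 1 (Alice) has 1→6.
A2 = A1; e.g. 0 (Alice) has no edge into A1. Fixed point.
Alice's winning region = {1, 6}.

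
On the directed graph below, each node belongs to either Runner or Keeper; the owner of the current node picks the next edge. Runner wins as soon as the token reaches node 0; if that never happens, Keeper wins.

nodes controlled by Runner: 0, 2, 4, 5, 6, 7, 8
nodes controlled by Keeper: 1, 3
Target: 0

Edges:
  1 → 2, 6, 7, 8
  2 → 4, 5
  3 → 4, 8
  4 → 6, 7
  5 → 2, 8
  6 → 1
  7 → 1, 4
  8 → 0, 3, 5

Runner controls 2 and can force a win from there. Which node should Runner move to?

5

A0 = {0}
A1: add {8} — 8 (Runner) has 8→0.
A2: add {5} — 5 (Runner) has 5→8.
A3: add {2} — 2 (Runner) has 2→5.
A4 = A3; e.g. 1 (Keeper) can still go to 6. Fixed point.
From 2, successor 5 is in the attractor (rank 2); the other successor 4 is not.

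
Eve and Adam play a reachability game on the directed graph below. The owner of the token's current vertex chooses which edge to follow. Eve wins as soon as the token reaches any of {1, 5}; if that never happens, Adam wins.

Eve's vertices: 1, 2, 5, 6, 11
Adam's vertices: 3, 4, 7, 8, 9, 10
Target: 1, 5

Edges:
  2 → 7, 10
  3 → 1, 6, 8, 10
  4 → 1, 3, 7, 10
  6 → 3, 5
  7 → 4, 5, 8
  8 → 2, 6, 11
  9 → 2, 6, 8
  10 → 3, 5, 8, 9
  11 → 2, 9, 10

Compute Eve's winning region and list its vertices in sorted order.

A0 = {1, 5}
A1: add {6} — 6 (Eve) has 6→5.
A2 = A1; e.g. 2 (Eve) has no edge into A1. Fixed point.
Eve's winning region = {1, 5, 6}.

1, 5, 6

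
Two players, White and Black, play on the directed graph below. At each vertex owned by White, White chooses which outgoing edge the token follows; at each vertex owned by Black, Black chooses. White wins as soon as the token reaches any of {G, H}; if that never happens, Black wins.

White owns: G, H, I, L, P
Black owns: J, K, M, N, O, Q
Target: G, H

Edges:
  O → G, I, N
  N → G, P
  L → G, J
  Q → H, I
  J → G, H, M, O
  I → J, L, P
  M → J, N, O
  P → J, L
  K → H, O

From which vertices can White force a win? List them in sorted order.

G, H, I, K, L, N, O, P, Q

A0 = {G, H}
A1: add {L} — L (White) has L→G.
A2: add {I, P} — I (White) has I→L; P (White) has P→L.
A3: add {N, Q} — N (Black): all of {G, P} already in; Q (Black): all of {H, I} already in.
A4: add {O} — O (Black): all of {G, I, N} already in.
A5: add {K} — K (Black): all of {H, O} already in.
A6 = A5; e.g. J (Black) can still go to M. Fixed point.
White's winning region = {G, H, I, K, L, N, O, P, Q}.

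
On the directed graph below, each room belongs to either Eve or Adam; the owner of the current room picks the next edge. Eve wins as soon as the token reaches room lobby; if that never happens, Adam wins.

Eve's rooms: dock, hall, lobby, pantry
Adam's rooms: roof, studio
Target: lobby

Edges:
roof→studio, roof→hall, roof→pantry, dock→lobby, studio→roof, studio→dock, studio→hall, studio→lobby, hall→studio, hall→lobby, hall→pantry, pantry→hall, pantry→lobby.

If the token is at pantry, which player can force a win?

Eve

A0 = {lobby}
A1: add {dock, hall, pantry} — dock (Eve) has dock→lobby; hall (Eve) has hall→lobby; pantry (Eve) has pantry→lobby.
A2 = A1; e.g. roof (Adam) can still go to studio. Fixed point.
pantry ∈ A1, so Eve can force the target.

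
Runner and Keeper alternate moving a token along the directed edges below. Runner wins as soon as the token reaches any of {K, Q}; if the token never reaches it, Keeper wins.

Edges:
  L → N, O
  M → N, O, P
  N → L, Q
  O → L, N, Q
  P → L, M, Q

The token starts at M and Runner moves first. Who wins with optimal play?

Track states (vertex, player-to-move).
A0 = {(K,Runner), (K,Keeper), (Q,Runner), (Q,Keeper)}
A1: add {(N,Runner), (O,Runner), (P,Runner)}.
A2: add {(L,Keeper), (M,Keeper)}.
A3 = A2; e.g. (L,Runner) stays out. (M,Runner) never enters ⇒ Keeper avoids the target.

Keeper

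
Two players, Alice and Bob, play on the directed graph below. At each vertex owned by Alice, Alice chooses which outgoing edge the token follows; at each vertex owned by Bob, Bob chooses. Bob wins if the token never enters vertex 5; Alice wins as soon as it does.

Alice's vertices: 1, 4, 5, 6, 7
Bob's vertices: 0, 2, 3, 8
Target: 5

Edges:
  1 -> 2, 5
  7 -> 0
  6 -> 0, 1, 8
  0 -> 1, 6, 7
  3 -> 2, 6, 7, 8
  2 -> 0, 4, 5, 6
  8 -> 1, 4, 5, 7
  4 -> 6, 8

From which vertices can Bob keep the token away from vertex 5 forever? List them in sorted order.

0, 2, 3, 7, 8

A0 = {5}
A1: add {1} — 1 (Alice) has 1→5.
A2: add {6} — 6 (Alice) has 6→1.
A3: add {4} — 4 (Alice) has 4→6.
A4 = A3; e.g. 0 (Bob) can still go to 7. Fixed point.
Alice's attractor = {1, 4, 5, 6}; Bob avoids the target exactly from the complement.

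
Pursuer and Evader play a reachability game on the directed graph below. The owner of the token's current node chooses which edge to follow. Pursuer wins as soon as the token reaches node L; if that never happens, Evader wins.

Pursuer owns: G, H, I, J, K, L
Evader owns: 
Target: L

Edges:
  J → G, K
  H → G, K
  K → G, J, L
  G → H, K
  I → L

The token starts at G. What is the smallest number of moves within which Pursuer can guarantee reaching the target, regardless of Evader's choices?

A0 = {L}
A1: add {I, K} — I (Pursuer) has I→L; K (Pursuer) has K→L.
A2: add {G, H, J} — G (Pursuer) has G→K; H (Pursuer) has H→K; J (Pursuer) has J→K.
A2 = all vertices. Fixed point.
G enters the attractor at level 2, so Pursuer can force the target in 2 moves from there.

2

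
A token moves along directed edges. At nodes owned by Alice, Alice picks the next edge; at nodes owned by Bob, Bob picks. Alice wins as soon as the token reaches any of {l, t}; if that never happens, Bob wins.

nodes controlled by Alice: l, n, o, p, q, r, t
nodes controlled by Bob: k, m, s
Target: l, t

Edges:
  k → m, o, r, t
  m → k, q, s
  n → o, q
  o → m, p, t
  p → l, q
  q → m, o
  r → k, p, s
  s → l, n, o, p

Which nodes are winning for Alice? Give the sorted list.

A0 = {l, t}
A1: add {o, p} — o (Alice) has o→t; p (Alice) has p→l.
A2: add {n, q, r} — n (Alice) has n→o; q (Alice) has q→o; r (Alice) has r→p.
A3: add {s} — s (Bob): all of {l, n, o, p} already in.
A4 = A3; e.g. k (Bob) can still go to m. Fixed point.
Alice's winning region = {l, n, o, p, q, r, s, t}.

l, n, o, p, q, r, s, t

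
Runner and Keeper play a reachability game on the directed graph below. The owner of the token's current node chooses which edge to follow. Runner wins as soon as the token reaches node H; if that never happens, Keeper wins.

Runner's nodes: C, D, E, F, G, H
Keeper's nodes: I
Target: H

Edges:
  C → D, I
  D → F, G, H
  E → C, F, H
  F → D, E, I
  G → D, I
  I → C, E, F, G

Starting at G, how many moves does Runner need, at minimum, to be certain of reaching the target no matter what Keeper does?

A0 = {H}
A1: add {D, E} — D (Runner) has D→H; E (Runner) has E→H.
A2: add {C, F, G} — C (Runner) has C→D; F (Runner) has F→D; G (Runner) has G→D.
G enters the attractor at level 2, so Runner can force the target in 2 moves from there.

2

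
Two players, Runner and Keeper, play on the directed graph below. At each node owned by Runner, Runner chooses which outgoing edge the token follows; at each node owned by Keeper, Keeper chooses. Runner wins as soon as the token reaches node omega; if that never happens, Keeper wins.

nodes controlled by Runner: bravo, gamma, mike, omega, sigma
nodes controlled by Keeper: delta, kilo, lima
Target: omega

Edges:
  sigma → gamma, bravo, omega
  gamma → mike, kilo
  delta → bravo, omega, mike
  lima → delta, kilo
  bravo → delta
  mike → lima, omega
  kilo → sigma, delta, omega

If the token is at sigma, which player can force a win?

Runner

A0 = {omega}
A1: add {mike, sigma} — sigma (Runner) has sigma→omega; mike (Runner) has mike→omega.
sigma ∈ A1, so Runner can force the target.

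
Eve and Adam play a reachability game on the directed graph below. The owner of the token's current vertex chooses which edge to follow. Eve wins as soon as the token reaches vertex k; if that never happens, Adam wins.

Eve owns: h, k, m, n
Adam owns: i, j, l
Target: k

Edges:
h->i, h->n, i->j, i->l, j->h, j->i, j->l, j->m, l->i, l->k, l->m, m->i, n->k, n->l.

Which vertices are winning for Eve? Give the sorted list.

h, k, n

A0 = {k}
A1: add {n} — n (Eve) has n→k.
A2: add {h} — h (Eve) has h→n.
A3 = A2; e.g. i (Adam) can still go to j. Fixed point.
Eve's winning region = {h, k, n}.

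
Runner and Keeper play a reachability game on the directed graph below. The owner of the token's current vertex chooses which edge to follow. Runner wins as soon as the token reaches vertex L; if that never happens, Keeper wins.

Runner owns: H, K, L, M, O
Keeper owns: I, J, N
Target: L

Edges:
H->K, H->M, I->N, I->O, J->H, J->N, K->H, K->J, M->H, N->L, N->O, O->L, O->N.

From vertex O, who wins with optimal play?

Runner

A0 = {L}
A1: add {O} — O (Runner) has O→L.
O ∈ A1, so Runner can force the target.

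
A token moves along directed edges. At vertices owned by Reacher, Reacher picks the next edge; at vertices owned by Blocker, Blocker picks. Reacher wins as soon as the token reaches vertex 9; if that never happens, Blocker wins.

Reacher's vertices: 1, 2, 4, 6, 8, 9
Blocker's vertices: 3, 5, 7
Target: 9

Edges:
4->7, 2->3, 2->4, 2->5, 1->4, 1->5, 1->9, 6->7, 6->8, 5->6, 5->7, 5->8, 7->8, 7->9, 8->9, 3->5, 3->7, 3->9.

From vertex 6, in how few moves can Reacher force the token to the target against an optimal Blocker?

A0 = {9}
A1: add {1, 8} — 1 (Reacher) has 1→9; 8 (Reacher) has 8→9.
A2: add {6, 7} — 6 (Reacher) has 6→8; 7 (Blocker): all of {8, 9} already in.
6 enters the attractor at level 2, so Reacher can force the target in 2 moves from there.

2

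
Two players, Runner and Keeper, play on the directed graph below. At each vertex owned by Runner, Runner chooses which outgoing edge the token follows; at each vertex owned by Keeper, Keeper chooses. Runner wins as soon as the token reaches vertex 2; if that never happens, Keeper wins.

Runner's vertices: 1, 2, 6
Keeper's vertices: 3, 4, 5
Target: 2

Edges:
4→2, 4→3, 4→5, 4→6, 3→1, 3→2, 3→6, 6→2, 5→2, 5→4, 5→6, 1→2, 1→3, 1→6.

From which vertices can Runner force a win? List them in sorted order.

A0 = {2}
A1: add {1, 6} — 1 (Runner) has 1→2; 6 (Runner) has 6→2.
A2: add {3} — 3 (Keeper): all of {1, 2, 6} already in.
A3 = A2; e.g. 4 (Keeper) can still go to 5. Fixed point.
Runner's winning region = {1, 2, 3, 6}.

1, 2, 3, 6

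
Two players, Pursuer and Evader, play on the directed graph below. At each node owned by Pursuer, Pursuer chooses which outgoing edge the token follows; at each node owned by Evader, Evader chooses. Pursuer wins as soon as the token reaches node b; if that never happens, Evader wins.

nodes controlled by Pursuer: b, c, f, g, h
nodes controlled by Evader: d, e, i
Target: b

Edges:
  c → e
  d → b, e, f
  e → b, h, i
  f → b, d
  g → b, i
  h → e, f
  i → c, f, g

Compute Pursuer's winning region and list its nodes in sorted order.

A0 = {b}
A1: add {f, g} — f (Pursuer) has f→b; g (Pursuer) has g→b.
A2: add {h} — h (Pursuer) has h→f.
A3 = A2; e.g. c (Pursuer) has no edge into A2. Fixed point.
Pursuer's winning region = {b, f, g, h}.

b, f, g, h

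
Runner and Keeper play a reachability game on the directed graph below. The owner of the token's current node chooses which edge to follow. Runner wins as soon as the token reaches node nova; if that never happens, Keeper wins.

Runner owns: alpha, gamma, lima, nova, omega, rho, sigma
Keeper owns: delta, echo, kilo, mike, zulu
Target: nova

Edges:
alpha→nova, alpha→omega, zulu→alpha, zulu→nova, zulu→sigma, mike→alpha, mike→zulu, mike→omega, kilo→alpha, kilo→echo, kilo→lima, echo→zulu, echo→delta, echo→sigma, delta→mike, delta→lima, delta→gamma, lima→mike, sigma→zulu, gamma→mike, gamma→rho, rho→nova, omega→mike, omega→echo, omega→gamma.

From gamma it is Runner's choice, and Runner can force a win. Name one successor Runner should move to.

rho

A0 = {nova}
A1: add {alpha, rho} — alpha (Runner) has alpha→nova; rho (Runner) has rho→nova.
A2: add {gamma} — gamma (Runner) has gamma→rho.
A3: add {omega} — omega (Runner) has omega→gamma.
A4 = A3; e.g. zulu (Keeper) can still go to sigma. Fixed point.
From gamma, successor rho is in the attractor (rank 1); the other successor mike is not.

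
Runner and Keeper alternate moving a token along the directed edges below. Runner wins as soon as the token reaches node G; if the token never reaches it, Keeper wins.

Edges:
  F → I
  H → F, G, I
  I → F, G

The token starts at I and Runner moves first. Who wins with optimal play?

Track states (vertex, player-to-move).
A0 = {(G,Runner), (G,Keeper)}
A1: add {(H,Runner), (I,Runner)}.
(I,Runner) ∈ A1 ⇒ Runner forces the target.

Runner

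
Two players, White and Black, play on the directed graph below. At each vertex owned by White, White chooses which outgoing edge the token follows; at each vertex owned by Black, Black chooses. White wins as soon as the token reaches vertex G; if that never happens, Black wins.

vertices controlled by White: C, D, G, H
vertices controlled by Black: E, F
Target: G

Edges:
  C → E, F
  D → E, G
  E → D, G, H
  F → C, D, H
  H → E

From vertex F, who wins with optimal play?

Black

A0 = {G}
A1: add {D} — D (White) has D→G.
A2 = A1; e.g. C (White) has no edge into A1. Fixed point.
F never enters the attractor, so Black can avoid the target forever.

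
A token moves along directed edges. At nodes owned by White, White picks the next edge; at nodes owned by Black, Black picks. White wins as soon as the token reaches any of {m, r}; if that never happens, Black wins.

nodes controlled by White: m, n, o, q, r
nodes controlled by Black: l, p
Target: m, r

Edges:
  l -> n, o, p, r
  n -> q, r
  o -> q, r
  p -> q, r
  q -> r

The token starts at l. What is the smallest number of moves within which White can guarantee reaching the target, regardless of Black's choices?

A0 = {m, r}
A1: add {n, o, q} — n (White) has n→r; o (White) has o→r; q (White) has q→r.
A2: add {p} — p (Black): all of {q, r} already in.
A3: add {l} — l (Black): all of {n, o, p, r} already in.
A3 = all vertices. Fixed point.
l enters the attractor at level 3, so White can force the target in 3 moves from there.

3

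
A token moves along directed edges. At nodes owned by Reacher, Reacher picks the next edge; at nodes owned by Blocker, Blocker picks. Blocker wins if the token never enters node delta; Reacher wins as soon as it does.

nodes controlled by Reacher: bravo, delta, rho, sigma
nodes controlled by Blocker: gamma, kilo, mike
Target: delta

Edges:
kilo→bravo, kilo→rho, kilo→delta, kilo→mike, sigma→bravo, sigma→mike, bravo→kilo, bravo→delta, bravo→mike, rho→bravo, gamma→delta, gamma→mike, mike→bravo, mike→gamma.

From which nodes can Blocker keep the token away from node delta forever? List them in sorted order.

gamma, kilo, mike

A0 = {delta}
A1: add {bravo} — bravo (Reacher) has bravo→delta.
A2: add {rho, sigma} — sigma (Reacher) has sigma→bravo; rho (Reacher) has rho→bravo.
A3 = A2; e.g. kilo (Blocker) can still go to mike. Fixed point.
Reacher's attractor = {bravo, delta, rho, sigma}; Blocker avoids the target exactly from the complement.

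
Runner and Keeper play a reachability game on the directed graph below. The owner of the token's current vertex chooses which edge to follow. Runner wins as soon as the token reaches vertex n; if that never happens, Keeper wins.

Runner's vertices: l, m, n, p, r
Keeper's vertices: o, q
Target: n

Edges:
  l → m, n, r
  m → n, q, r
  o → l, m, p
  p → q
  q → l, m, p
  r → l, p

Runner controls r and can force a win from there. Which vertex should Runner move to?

A0 = {n}
A1: add {l, m} — l (Runner) has l→n; m (Runner) has m→n.
A2: add {r} — r (Runner) has r→l.
A3 = A2; e.g. o (Keeper) can still go to p. Fixed point.
From r, successor l is in the attractor (rank 1); the other successor p is not.

l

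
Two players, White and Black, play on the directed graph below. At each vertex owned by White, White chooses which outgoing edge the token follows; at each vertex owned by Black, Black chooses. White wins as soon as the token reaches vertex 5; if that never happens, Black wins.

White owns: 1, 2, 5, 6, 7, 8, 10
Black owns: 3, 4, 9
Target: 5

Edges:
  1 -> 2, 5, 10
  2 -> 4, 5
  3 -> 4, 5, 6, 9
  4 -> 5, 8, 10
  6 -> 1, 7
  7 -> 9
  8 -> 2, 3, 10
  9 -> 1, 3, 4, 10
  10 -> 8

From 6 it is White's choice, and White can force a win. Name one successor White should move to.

1

A0 = {5}
A1: add {1, 2} — 1 (White) has 1→5; 2 (White) has 2→5.
A2: add {6, 8} — 6 (White) has 6→1; 8 (White) has 8→2.
A3: add {10} — 10 (White) has 10→8.
A4: add {4} — 4 (Black): all of {5, 8, 10} already in.
A5 = A4; e.g. 3 (Black) can still go to 9. Fixed point.
From 6, successor 1 is in the attractor (rank 1); the other successor 7 is not.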